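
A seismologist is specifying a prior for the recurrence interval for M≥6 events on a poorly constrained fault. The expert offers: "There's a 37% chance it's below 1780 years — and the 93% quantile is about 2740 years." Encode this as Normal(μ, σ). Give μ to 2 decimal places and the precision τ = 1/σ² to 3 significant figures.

For Normal(μ,σ), the p-quantile is μ + z_p·σ. Here z_{0.37} = -0.3319, z_{0.93} = 1.476.
So 1780 = μ − 0.3319σ and 2740 = μ + 1.476σ.
Subtracting: σ = (2740 − 1780)/(1.476 − (-0.3319)) = 531.08.
Then μ = 1780 − (-0.3319)·531.08 = 1956.24.
Precision τ = 1/σ² = 1/531.1² = 3.55e-06.

μ = 1956.24, τ = 3.55e-06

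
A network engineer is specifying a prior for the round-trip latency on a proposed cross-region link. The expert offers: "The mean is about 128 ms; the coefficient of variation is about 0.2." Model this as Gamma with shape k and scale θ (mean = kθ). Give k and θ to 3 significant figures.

k ≈ 25, θ ≈ 5.12

For Gamma(k, scale θ): mean = kθ, variance = kθ², so CV = 1/√k.
CV = 0.2, hence k = 1/CV² = 25.
Then θ = mean/k = 128/25 = 5.12.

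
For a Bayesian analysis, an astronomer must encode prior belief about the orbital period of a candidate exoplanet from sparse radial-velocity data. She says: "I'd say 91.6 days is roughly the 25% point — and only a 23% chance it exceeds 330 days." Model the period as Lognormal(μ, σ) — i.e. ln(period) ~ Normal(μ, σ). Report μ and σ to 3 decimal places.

If T ~ Lognormal(μ,σ) then ln T ~ Normal(μ,σ), so the p-quantile of ln T is μ + z_p·σ.
ln(91.6) = 4.517 and ln(330) = 5.799; z_{0.25} = -0.6745, z_{0.77} = 0.7388.
σ = (5.799 − 4.517)/(0.7388 − (-0.6745)) = 0.907.
μ = 4.517 − (-0.6745)·0.907 = 5.129.

μ ≈ 5.129, σ ≈ 0.907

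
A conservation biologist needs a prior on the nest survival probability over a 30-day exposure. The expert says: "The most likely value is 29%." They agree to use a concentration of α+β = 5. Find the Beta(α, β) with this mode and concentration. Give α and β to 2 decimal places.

α = 1.87, β = 3.13

For α,β > 1 the Beta mode is (α−1)/(α+β−2). With α+β = 5, the mode is (α−1)/3.
Set (α−1)/3 = 0.29 → α = 1 + 0.29·3 = 1.87.
β = 5 − α = 3.13.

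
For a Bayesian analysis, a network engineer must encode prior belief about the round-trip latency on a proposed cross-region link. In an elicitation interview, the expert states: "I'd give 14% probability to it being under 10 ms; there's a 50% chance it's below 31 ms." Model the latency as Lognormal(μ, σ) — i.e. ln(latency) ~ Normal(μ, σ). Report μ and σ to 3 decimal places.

μ ≈ 3.434, σ ≈ 1.047

If T ~ Lognormal(μ,σ) then ln T ~ Normal(μ,σ), so the p-quantile of ln T is μ + z_p·σ.
ln(10) = 2.303 and ln(31) = 3.434; z_{0.14} = -1.08, z_{0.5} = 0.
σ = (3.434 − 2.303)/(0 − (-1.08)) = 1.047.
μ = 2.303 − (-1.08)·1.047 = 3.434.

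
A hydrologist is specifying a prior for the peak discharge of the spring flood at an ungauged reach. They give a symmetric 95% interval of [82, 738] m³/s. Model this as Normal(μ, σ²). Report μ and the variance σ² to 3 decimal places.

μ = 410.000, σ² = 28006.027

A symmetric 95% interval runs μ ± z·σ with z = 1.96.
Half-width = 328, so σ = 328/1.96 = 167.3500 and σ² = 28006.027.
μ is the interval midpoint, 410.000.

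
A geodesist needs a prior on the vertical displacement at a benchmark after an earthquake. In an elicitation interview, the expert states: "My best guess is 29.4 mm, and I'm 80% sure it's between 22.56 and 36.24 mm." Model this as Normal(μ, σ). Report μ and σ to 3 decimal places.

A symmetric 80% interval runs μ ± z·σ with z = 1.282.
Half-width = 6.84, so σ = 6.84/1.282 = 5.337.
μ is the stated best guess, 29.400.

μ = 29.400, σ = 5.337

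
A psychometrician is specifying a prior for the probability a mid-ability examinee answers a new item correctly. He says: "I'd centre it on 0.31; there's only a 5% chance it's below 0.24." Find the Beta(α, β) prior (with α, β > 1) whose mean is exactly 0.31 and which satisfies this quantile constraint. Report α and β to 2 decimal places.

With mean 0.31 fixed, write α = 0.31s, β = 0.69s where s = α+β.
Need P(θ < 0.24) = 0.05 under Beta(0.31s, 0.69s). Normal approximation: (q−m)/√(m(1−m)/s) ≈ z_{0.05} = -1.64, so s ≈ 0.31·0.69·(-1.64)²/(0.24−0.31)² = 118.1.
At s = 118.1: P(θ<0.24) ≈ 0.045. Adjusting to match 0.05 gives s ≈ 110.74.
So α = 0.31·110.74 ≈ 34.33, β = 0.69·110.74 ≈ 76.41.

α ≈ 34.33, β ≈ 76.41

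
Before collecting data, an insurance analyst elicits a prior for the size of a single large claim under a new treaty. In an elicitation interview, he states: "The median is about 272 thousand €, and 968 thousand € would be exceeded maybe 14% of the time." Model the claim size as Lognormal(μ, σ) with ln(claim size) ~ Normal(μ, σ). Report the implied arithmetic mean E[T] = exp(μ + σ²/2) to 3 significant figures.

E[T] ≈ 542 thousand €

If T ~ Lognormal(μ,σ) then ln T ~ Normal(μ,σ), so the p-quantile of ln T is μ + z_p·σ.
ln(272) = 5.606 and ln(968) = 6.875; z_{0.5} = 0, z_{0.86} = 1.08.
σ = (6.875 − 5.606)/(1.08 − (0)) = 1.175.
μ = 5.606 − (0)·1.175 = 5.606.
E[T] = exp(μ + σ²/2) = exp(5.606 + 0.6904) = 542 thousand €.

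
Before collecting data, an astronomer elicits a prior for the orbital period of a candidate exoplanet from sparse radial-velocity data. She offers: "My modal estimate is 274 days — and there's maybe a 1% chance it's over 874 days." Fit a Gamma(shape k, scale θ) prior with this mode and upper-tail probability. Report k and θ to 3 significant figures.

k ≈ 4.3, θ ≈ 83.1

Gamma(k,θ) with k>1 has mode (k−1)θ, so θ = 274/(k−1).
Need P(X < 874) = 0.99 with θ tied to k this way. Start at k = 2, θ = 274: P(X<874) ≈ 0.827.
Too low — raise k to concentrate. Iterating converges to k ≈ 4.3.
Then θ = 274/(4.3−1) ≈ 83.1.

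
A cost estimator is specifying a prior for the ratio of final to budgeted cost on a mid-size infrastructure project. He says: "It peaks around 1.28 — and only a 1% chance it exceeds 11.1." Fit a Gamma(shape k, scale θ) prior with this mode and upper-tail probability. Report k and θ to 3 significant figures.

Gamma(k,θ) with k>1 has mode (k−1)θ, so θ = 1.28/(k−1).
Need P(X < 11.1) = 0.99 with θ tied to k this way. Start at k = 2, θ = 1.28: P(X<11.1) ≈ 0.998.
Too high — lower k to spread out. Iterating converges to k ≈ 1.7.
Then θ = 1.28/(1.7−1) ≈ 1.83.

k ≈ 1.7, θ ≈ 1.83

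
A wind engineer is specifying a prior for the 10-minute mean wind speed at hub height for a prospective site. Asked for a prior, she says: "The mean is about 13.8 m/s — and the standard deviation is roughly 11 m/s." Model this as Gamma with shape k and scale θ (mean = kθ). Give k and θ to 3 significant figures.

k ≈ 1.57, θ ≈ 8.77

For Gamma(k, scale θ): mean = kθ, variance = kθ², so CV = 1/√k.
CV = SD/mean = 11/13.8 = 0.7971, hence k = 1/CV² = 1.57.
Then θ = mean/k = 13.8/1.57 = 8.77.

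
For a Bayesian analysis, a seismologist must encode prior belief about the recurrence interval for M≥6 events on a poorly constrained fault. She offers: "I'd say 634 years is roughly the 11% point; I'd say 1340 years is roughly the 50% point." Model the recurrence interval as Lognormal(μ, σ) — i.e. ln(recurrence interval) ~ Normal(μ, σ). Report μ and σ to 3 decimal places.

μ ≈ 7.200, σ ≈ 0.610

If T ~ Lognormal(μ,σ) then ln T ~ Normal(μ,σ), so the p-quantile of ln T is μ + z_p·σ.
ln(634) = 6.452 and ln(1340) = 7.2; z_{0.11} = -1.227, z_{0.5} = 0.
σ = (7.2 − 6.452)/(0 − (-1.227)) = 0.610.
μ = 6.452 − (-1.227)·0.610 = 7.200.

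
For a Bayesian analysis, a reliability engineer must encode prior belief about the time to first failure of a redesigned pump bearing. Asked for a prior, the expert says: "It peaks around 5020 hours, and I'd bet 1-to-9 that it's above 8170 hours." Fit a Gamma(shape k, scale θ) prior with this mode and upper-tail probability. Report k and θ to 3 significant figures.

k ≈ 8.94, θ ≈ 632

Gamma(k,θ) with k>1 has mode (k−1)θ, so θ = 5020/(k−1).
Need P(X < 8170) = 0.9 with θ tied to k this way. Start at k = 2, θ = 5020: P(X<8170) ≈ 0.484.
Too low — raise k to concentrate. Iterating converges to k ≈ 8.94.
Then θ = 5020/(8.94−1) ≈ 632.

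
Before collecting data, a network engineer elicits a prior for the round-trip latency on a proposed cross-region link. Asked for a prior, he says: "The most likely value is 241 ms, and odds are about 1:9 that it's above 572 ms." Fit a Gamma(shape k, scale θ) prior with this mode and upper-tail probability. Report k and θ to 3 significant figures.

Gamma(k,θ) with k>1 has mode (k−1)θ, so θ = 241/(k−1).
Need P(X < 572) = 0.9 with θ tied to k this way. Start at k = 2, θ = 241: P(X<572) ≈ 0.686.
Too low — raise k to concentrate. Iterating converges to k ≈ 3.57.
Then θ = 241/(3.57−1) ≈ 93.6.

k ≈ 3.57, θ ≈ 93.6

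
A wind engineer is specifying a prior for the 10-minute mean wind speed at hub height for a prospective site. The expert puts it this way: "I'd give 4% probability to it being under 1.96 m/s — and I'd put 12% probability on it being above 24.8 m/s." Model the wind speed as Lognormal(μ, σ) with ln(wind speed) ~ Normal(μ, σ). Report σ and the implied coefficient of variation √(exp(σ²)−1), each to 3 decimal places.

σ ≈ 0.867, CV ≈ 1.059

If T ~ Lognormal(μ,σ) then ln T ~ Normal(μ,σ), so the p-quantile of ln T is μ + z_p·σ.
ln(1.96) = 0.6729 and ln(24.8) = 3.211; z_{0.04} = -1.751, z_{0.88} = 1.175.
σ = (3.211 − 0.6729)/(1.175 − (-1.751)) = 0.867.
μ = 0.6729 − (-1.751)·0.867 = 2.192.
CV = √(exp(σ²)−1) = √(exp(0.7525)−1) = 1.059.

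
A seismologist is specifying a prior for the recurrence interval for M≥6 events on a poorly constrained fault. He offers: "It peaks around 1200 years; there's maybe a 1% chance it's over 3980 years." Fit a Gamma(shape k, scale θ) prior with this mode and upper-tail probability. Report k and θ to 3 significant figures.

k ≈ 4.06, θ ≈ 393

Gamma(k,θ) with k>1 has mode (k−1)θ, so θ = 1200/(k−1).
Need P(X < 3980) = 0.99 with θ tied to k this way. Start at k = 2, θ = 1200: P(X<3980) ≈ 0.843.
Too low — raise k to concentrate. Iterating converges to k ≈ 4.06.
Then θ = 1200/(4.06−1) ≈ 393.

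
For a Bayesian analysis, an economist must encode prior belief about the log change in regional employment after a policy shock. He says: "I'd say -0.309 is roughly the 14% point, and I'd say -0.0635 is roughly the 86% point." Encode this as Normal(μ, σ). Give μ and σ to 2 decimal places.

μ = -0.19, σ = 0.11

The p-quantile of Normal(μ,σ) is μ + z_p·σ, with z_{0.14} = -1.08 and z_{0.86} = 1.08.
Eliminate σ: μ = (z₂·x₁ − z₁·x₂)/(z₂ − z₁) = (1.08·-0.309 − (-1.08)·-0.0635)/2.161 = -0.19.
Then σ = (x₂ − x₁)/(z₂ − z₁) = (-0.0635 − -0.309)/2.161 = 0.11.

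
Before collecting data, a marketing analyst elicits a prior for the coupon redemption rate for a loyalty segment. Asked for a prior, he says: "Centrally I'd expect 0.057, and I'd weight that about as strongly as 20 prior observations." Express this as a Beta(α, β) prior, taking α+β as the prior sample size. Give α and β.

α = 1.14, β = 18.86

Under the effective-sample-size interpretation, Beta(α, β) has prior mean α/(α+β) and prior sample size α+β.
So α+β = 20 and α/(α+β) = 0.057, giving α = 0.057·20 = 1.14 and β = 20 − 1.14 = 18.86.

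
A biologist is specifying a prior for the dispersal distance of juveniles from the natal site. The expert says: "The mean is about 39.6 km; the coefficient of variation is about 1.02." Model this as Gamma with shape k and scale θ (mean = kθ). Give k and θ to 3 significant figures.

k ≈ 0.961, θ ≈ 41.2

For Gamma(k, scale θ): mean = kθ, variance = kθ², so CV = 1/√k.
CV = 1.02, hence k = 1/CV² = 0.961.
Then θ = mean/k = 39.6/0.961 = 41.2.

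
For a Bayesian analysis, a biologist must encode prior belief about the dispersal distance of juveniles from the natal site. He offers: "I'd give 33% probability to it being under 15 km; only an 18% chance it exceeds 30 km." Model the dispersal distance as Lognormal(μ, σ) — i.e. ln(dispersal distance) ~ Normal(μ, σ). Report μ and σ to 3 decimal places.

μ ≈ 2.933, σ ≈ 0.511

If T ~ Lognormal(μ,σ) then ln T ~ Normal(μ,σ), so the p-quantile of ln T is μ + z_p·σ.
ln(15) = 2.708 and ln(30) = 3.401; z_{0.33} = -0.4399, z_{0.82} = 0.9154.
σ = (3.401 − 2.708)/(0.9154 − (-0.4399)) = 0.511.
μ = 2.708 − (-0.4399)·0.511 = 2.933.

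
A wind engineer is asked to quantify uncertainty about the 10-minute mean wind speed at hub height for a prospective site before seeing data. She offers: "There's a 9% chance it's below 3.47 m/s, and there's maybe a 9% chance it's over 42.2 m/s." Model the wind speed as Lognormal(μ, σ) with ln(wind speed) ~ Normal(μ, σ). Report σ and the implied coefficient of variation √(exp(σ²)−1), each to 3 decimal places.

If T ~ Lognormal(μ,σ) then ln T ~ Normal(μ,σ), so the p-quantile of ln T is μ + z_p·σ.
ln(3.47) = 1.244 and ln(42.2) = 3.742; z_{0.09} = -1.341, z_{0.91} = 1.341.
σ = (3.742 − 1.244)/(1.341 − (-1.341)) = 0.932.
μ = 1.244 − (-1.341)·0.932 = 2.493.
CV = √(exp(σ²)−1) = √(exp(0.8680)−1) = 1.176.

σ ≈ 0.932, CV ≈ 1.176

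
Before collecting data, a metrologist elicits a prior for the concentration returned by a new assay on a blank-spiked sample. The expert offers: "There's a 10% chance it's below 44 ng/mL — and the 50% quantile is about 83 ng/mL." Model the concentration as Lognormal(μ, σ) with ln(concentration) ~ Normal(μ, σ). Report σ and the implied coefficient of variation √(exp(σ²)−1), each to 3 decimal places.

σ ≈ 0.495, CV ≈ 0.527

If T ~ Lognormal(μ,σ) then ln T ~ Normal(μ,σ), so the p-quantile of ln T is μ + z_p·σ.
ln(44) = 3.784 and ln(83) = 4.419; z_{0.1} = -1.282, z_{0.5} = 0.
σ = (4.419 − 3.784)/(0 − (-1.282)) = 0.495.
μ = 3.784 − (-1.282)·0.495 = 4.419.
CV = √(exp(σ²)−1) = √(exp(0.2452)−1) = 0.527.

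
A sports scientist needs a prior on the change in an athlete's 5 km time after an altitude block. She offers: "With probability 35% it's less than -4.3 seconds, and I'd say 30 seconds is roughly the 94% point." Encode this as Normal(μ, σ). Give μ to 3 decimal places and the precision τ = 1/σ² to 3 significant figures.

For Normal(μ,σ), the p-quantile is μ + z_p·σ. Here z_{0.35} = -0.3853, z_{0.94} = 1.555.
So -4.3 = μ − 0.3853σ and 30 = μ + 1.555σ.
Subtracting: σ = (30 − -4.3)/(1.555 − (-0.3853)) = 17.680.
Then μ = -4.3 − (-0.3853)·17.680 = 2.512.
Precision τ = 1/σ² = 1/17.68² = 0.0032.

μ = 2.512, τ = 0.0032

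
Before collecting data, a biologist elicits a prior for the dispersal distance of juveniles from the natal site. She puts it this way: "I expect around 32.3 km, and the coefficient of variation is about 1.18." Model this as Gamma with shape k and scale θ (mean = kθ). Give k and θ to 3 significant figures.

For Gamma(k, scale θ): mean = kθ, variance = kθ², so CV = 1/√k.
CV = 1.18, hence k = 1/CV² = 0.718.
Then θ = mean/k = 32.3/0.718 = 45.

k ≈ 0.718, θ ≈ 45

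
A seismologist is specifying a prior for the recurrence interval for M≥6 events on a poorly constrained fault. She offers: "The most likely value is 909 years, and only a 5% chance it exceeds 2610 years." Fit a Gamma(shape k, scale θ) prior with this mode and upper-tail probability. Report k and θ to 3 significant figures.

Gamma(k,θ) with k>1 has mode (k−1)θ, so θ = 909/(k−1).
Need P(X < 2610) = 0.95 with θ tied to k this way. Start at k = 2, θ = 909: P(X<2610) ≈ 0.781.
Too low — raise k to concentrate. Iterating converges to k ≈ 3.4.
Then θ = 909/(3.4−1) ≈ 379.

k ≈ 3.4, θ ≈ 379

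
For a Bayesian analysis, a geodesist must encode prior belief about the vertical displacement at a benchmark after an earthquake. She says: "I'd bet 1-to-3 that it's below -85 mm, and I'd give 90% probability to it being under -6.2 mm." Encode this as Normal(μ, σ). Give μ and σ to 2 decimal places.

The p-quantile of Normal(μ,σ) is μ + z_p·σ, with z_{0.25} = -0.6745 and z_{0.9} = 1.282.
Eliminate σ: μ = (z₂·x₁ − z₁·x₂)/(z₂ − z₁) = (1.282·-85 − (-0.6745)·-6.2)/1.956 = -57.83.
Then σ = (x₂ − x₁)/(z₂ − z₁) = (-6.2 − -85)/1.956 = 40.29.

μ = -57.83, σ = 40.29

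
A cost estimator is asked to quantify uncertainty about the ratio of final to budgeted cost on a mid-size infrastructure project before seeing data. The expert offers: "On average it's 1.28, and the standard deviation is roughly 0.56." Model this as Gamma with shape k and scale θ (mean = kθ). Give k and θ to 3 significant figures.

For Gamma(k, scale θ): mean = kθ, variance = kθ², so CV = 1/√k.
CV = SD/mean = 0.56/1.28 = 0.4375, hence k = 1/CV² = 5.22.
Then θ = mean/k = 1.28/5.22 = 0.245.

k ≈ 5.22, θ ≈ 0.245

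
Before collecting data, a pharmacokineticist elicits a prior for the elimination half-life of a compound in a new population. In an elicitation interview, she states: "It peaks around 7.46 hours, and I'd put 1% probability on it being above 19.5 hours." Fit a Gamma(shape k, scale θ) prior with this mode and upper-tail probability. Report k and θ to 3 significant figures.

Gamma(k,θ) with k>1 has mode (k−1)θ, so θ = 7.46/(k−1).
Need P(X < 19.5) = 0.99 with θ tied to k this way. Start at k = 2, θ = 7.46: P(X<19.5) ≈ 0.735.
Too low — raise k to concentrate. Iterating converges to k ≈ 6.03.
Then θ = 7.46/(6.03−1) ≈ 1.48.

k ≈ 6.03, θ ≈ 1.48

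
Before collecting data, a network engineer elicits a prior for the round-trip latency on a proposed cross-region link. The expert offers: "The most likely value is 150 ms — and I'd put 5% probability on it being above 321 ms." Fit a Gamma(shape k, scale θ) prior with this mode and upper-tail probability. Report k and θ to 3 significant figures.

k ≈ 5.76, θ ≈ 31.5

Gamma(k,θ) with k>1 has mode (k−1)θ, so θ = 150/(k−1).
Need P(X < 321) = 0.95 with θ tied to k this way. Start at k = 2, θ = 150: P(X<321) ≈ 0.631.
Too low — raise k to concentrate. Iterating converges to k ≈ 5.76.
Then θ = 150/(5.76−1) ≈ 31.5.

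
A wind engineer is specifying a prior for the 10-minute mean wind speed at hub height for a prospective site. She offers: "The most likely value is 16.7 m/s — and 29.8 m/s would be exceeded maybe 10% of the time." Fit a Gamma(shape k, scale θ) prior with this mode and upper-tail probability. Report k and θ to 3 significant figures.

k ≈ 6.67, θ ≈ 2.94

Gamma(k,θ) with k>1 has mode (k−1)θ, so θ = 16.7/(k−1).
Need P(X < 29.8) = 0.9 with θ tied to k this way. Start at k = 2, θ = 16.7: P(X<29.8) ≈ 0.533.
Too low — raise k to concentrate. Iterating converges to k ≈ 6.67.
Then θ = 16.7/(6.67−1) ≈ 2.94.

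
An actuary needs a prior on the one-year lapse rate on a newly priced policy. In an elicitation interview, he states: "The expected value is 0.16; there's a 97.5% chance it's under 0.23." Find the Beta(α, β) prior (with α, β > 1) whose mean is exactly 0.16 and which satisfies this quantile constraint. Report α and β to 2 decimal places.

With mean 0.16 fixed, write α = 0.16s, β = 0.84s where s = α+β.
Need P(θ < 0.23) = 0.975 under Beta(0.16s, 0.84s). Normal approximation: (q−m)/√(m(1−m)/s) ≈ z_{0.975} = 1.96, so s ≈ 0.16·0.84·(1.96)²/(0.23−0.16)² = 105.4.
At s = 105.4: P(θ<0.23) ≈ 0.967. Adjusting to match 0.975 gives s ≈ 121.30.
So α = 0.16·121.30 ≈ 19.41, β = 0.84·121.30 ≈ 101.89.

α ≈ 19.41, β ≈ 101.89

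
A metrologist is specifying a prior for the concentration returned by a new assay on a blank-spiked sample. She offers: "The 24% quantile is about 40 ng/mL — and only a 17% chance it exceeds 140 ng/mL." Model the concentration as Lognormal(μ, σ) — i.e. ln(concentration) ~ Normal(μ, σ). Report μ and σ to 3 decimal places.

If T ~ Lognormal(μ,σ) then ln T ~ Normal(μ,σ), so the p-quantile of ln T is μ + z_p·σ.
ln(40) = 3.689 and ln(140) = 4.942; z_{0.24} = -0.7063, z_{0.83} = 0.9542.
σ = (4.942 − 3.689)/(0.9542 − (-0.7063)) = 0.754.
μ = 3.689 − (-0.7063)·0.754 = 4.222.

μ ≈ 4.222, σ ≈ 0.754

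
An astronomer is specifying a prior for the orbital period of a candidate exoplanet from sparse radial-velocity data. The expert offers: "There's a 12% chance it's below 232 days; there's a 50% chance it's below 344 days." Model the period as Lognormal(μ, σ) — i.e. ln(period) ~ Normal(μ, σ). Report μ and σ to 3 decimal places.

If T ~ Lognormal(μ,σ) then ln T ~ Normal(μ,σ), so the p-quantile of ln T is μ + z_p·σ.
ln(232) = 5.447 and ln(344) = 5.841; z_{0.12} = -1.175, z_{0.5} = 0.
σ = (5.841 − 5.447)/(0 − (-1.175)) = 0.335.
μ = 5.447 − (-1.175)·0.335 = 5.841.

μ ≈ 5.841, σ ≈ 0.335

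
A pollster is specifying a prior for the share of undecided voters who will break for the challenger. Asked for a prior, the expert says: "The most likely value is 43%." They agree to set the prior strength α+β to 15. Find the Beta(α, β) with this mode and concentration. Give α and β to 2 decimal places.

For α,β > 1 the Beta mode is (α−1)/(α+β−2). With α+β = 15, the mode is (α−1)/13.
Set (α−1)/13 = 0.43 → α = 1 + 0.43·13 = 6.59.
β = 15 − α = 8.41.

α = 6.59, β = 8.41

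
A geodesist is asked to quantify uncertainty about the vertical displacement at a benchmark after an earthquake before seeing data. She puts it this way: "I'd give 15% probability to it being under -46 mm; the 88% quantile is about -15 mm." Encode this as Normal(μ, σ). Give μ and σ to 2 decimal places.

μ = -31.47, σ = 14.02

For Normal(μ,σ), the p-quantile is μ + z_p·σ. Here z_{0.15} = -1.036, z_{0.88} = 1.175.
So -46 = μ − 1.036σ and -15 = μ + 1.175σ.
Subtracting: σ = (-15 − -46)/(1.175 − (-1.036)) = 14.02.
Then μ = -46 − (-1.036)·14.02 = -31.47.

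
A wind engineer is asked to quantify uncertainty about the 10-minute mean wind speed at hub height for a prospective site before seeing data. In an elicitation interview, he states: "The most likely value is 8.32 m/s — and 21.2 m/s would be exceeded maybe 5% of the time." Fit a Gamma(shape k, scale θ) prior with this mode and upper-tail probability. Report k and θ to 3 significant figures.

k ≈ 4.1, θ ≈ 2.69

Gamma(k,θ) with k>1 has mode (k−1)θ, so θ = 8.32/(k−1).
Need P(X < 21.2) = 0.95 with θ tied to k this way. Start at k = 2, θ = 8.32: P(X<21.2) ≈ 0.722.
Too low — raise k to concentrate. Iterating converges to k ≈ 4.1.
Then θ = 8.32/(4.1−1) ≈ 2.69.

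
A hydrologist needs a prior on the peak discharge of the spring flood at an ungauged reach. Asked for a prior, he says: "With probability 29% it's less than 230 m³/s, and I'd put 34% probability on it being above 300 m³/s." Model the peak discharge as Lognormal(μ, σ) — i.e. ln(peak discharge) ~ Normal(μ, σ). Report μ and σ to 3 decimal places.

μ ≈ 5.590, σ ≈ 0.275

If T ~ Lognormal(μ,σ) then ln T ~ Normal(μ,σ), so the p-quantile of ln T is μ + z_p·σ.
ln(230) = 5.438 and ln(300) = 5.704; z_{0.29} = -0.5534, z_{0.66} = 0.4125.
σ = (5.704 − 5.438)/(0.4125 − (-0.5534)) = 0.275.
μ = 5.438 − (-0.5534)·0.275 = 5.590.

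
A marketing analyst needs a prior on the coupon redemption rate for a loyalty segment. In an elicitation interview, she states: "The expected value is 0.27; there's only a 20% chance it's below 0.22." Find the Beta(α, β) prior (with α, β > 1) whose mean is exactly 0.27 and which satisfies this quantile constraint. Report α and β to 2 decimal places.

With mean 0.27 fixed, write α = 0.27s, β = 0.73s where s = α+β.
Need P(θ < 0.22) = 0.2 under Beta(0.27s, 0.73s). Normal approximation: (q−m)/√(m(1−m)/s) ≈ z_{0.2} = -0.842, so s ≈ 0.27·0.73·(-0.842)²/(0.22−0.27)² = 55.8.
At s = 55.8: P(θ<0.22) ≈ 0.203. Adjusting to match 0.2 gives s ≈ 57.34.
So α = 0.27·57.34 ≈ 15.48, β = 0.73·57.34 ≈ 41.86.

α ≈ 15.48, β ≈ 41.86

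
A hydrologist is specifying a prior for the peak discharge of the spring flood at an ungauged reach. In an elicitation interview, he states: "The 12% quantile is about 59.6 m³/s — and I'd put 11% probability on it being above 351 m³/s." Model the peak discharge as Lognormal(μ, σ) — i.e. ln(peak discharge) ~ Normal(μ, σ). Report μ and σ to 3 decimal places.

μ ≈ 4.955, σ ≈ 0.738

If T ~ Lognormal(μ,σ) then ln T ~ Normal(μ,σ), so the p-quantile of ln T is μ + z_p·σ.
ln(59.6) = 4.088 and ln(351) = 5.861; z_{0.12} = -1.175, z_{0.89} = 1.227.
σ = (5.861 − 4.088)/(1.227 − (-1.175)) = 0.738.
μ = 4.088 − (-1.175)·0.738 = 4.955.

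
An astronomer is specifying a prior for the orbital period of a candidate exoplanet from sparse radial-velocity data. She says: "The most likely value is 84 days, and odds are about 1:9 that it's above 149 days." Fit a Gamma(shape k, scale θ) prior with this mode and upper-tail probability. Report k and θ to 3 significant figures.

k ≈ 6.79, θ ≈ 14.5

Gamma(k,θ) with k>1 has mode (k−1)θ, so θ = 84/(k−1).
Need P(X < 149) = 0.9 with θ tied to k this way. Start at k = 2, θ = 84: P(X<149) ≈ 0.529.
Too low — raise k to concentrate. Iterating converges to k ≈ 6.79.
Then θ = 84/(6.79−1) ≈ 14.5.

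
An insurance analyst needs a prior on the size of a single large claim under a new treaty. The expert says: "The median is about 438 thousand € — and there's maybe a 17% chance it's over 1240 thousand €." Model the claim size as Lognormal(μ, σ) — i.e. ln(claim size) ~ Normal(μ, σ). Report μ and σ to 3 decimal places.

μ ≈ 6.082, σ ≈ 1.091

If T ~ Lognormal(μ,σ) then ln T ~ Normal(μ,σ), so the p-quantile of ln T is μ + z_p·σ.
ln(438) = 6.082 and ln(1240) = 7.123; z_{0.5} = 0, z_{0.83} = 0.9542.
σ = (7.123 − 6.082)/(0.9542 − (0)) = 1.091.
μ = 6.082 − (0)·1.091 = 6.082.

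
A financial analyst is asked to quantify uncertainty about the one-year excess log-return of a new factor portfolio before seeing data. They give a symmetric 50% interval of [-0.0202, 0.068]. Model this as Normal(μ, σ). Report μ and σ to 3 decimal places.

A symmetric 50% interval runs μ ± z·σ with z = 0.6745.
Half-width = 0.0441, so σ = 0.0441/0.6745 = 0.065.
μ is the interval midpoint, 0.024.

μ = 0.024, σ = 0.065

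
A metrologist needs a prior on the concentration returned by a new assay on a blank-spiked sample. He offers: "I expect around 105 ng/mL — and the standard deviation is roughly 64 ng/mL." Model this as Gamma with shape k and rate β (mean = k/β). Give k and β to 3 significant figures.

For Gamma(k, rate β): mean = k/β, variance = k/β², so CV = 1/√k.
CV = SD/mean = 64/105 = 0.6095, hence k = 1/CV² = 2.69.
Then β = k/mean = 2.69/105 = 0.0256.

k ≈ 2.69, β ≈ 0.0256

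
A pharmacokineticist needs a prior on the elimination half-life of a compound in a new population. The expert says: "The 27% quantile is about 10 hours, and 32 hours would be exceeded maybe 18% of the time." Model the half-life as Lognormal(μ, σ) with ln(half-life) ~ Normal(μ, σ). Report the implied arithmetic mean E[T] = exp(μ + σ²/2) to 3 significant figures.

If T ~ Lognormal(μ,σ) then ln T ~ Normal(μ,σ), so the p-quantile of ln T is μ + z_p·σ.
ln(10) = 2.303 and ln(32) = 3.466; z_{0.27} = -0.6128, z_{0.82} = 0.9154.
σ = (3.466 − 2.303)/(0.9154 − (-0.6128)) = 0.761.
μ = 2.303 − (-0.6128)·0.761 = 2.769.
E[T] = exp(μ + σ²/2) = exp(2.769 + 0.2897) = 21.3 hours.

E[T] ≈ 21.3 hours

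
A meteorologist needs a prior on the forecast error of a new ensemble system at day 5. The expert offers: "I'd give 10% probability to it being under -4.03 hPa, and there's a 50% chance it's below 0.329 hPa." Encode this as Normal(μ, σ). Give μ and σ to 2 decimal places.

The p-quantile of Normal(μ,σ) is μ + z_p·σ, with z_{0.1} = -1.282 and z_{0.5} = 0.
Eliminate σ: μ = (z₂·x₁ − z₁·x₂)/(z₂ − z₁) = (0·-4.03 − (-1.282)·0.329)/1.282 = 0.33.
Then σ = (x₂ − x₁)/(z₂ − z₁) = (0.329 − -4.03)/1.282 = 3.40.

μ = 0.33, σ = 3.40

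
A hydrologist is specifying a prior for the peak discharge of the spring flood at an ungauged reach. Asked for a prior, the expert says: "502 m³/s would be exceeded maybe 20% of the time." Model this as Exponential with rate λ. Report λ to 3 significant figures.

P(T > 502.0) = e^(−λ·502.0) = 0.2, so λ = −ln(0.2)/502.0 = 0.00321.

λ ≈ 0.00321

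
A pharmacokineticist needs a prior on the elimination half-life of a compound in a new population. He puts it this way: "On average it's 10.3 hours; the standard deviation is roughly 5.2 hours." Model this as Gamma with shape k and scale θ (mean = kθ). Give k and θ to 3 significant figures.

k ≈ 3.92, θ ≈ 2.63

For Gamma(k, scale θ): mean = kθ, variance = kθ², so CV = 1/√k.
CV = SD/mean = 5.2/10.3 = 0.5049, hence k = 1/CV² = 3.92.
Then θ = mean/k = 10.3/3.92 = 2.63.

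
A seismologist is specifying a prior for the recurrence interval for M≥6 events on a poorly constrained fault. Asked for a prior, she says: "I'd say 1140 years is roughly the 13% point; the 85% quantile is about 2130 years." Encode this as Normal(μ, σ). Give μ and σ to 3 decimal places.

μ = 1655.588, σ = 457.735

The p-quantile of Normal(μ,σ) is μ + z_p·σ, with z_{0.13} = -1.126 and z_{0.85} = 1.036.
Eliminate σ: μ = (z₂·x₁ − z₁·x₂)/(z₂ − z₁) = (1.036·1140 − (-1.126)·2130)/2.163 = 1655.588.
Then σ = (x₂ − x₁)/(z₂ − z₁) = (2130 − 1140)/2.163 = 457.735.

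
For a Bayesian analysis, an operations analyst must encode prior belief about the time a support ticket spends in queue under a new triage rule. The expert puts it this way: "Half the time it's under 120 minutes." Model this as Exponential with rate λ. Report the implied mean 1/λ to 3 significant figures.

Exponential median = ln 2 / λ, so λ = ln 2 / 120.0 = 0.00578.
Mean = 1/λ = 173 minutes.

mean ≈ 173 minutes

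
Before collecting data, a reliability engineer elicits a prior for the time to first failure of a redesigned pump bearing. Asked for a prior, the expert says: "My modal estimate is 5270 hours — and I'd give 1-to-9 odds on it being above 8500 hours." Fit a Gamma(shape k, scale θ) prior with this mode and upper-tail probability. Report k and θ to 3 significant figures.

Gamma(k,θ) with k>1 has mode (k−1)θ, so θ = 5270/(k−1).
Need P(X < 8500) = 0.9 with θ tied to k this way. Start at k = 2, θ = 5270: P(X<8500) ≈ 0.479.
Too low — raise k to concentrate. Iterating converges to k ≈ 9.23.
Then θ = 5270/(9.23−1) ≈ 640.

k ≈ 9.23, θ ≈ 640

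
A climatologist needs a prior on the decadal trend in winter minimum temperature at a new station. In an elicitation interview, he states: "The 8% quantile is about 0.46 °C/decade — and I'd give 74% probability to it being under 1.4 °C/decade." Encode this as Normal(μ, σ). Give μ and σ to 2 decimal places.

For Normal(μ,σ), the p-quantile is μ + z_p·σ. Here z_{0.08} = -1.405, z_{0.74} = 0.6433.
So 0.46 = μ − 1.405σ and 1.4 = μ + 0.6433σ.
Subtracting: σ = (1.4 − 0.46)/(0.6433 − (-1.405)) = 0.46.
Then μ = 0.46 − (-1.405)·0.46 = 1.10.

μ = 1.10, σ = 0.46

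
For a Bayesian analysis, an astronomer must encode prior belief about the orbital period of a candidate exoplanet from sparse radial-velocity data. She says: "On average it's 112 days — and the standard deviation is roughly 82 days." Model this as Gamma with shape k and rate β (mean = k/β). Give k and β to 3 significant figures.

k ≈ 1.87, β ≈ 0.0167

For Gamma(k, rate β): mean = k/β, variance = k/β², so CV = 1/√k.
CV = SD/mean = 82/112 = 0.7321, hence k = 1/CV² = 1.87.
Then β = k/mean = 1.87/112 = 0.0167.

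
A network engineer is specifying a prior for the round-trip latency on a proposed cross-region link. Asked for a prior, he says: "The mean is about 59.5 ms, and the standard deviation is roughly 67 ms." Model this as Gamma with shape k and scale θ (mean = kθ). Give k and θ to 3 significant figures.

For Gamma(k, scale θ): mean = kθ, variance = kθ², so CV = 1/√k.
CV = SD/mean = 67/59.5 = 1.126, hence k = 1/CV² = 0.789.
Then θ = mean/k = 59.5/0.789 = 75.4.

k ≈ 0.789, θ ≈ 75.4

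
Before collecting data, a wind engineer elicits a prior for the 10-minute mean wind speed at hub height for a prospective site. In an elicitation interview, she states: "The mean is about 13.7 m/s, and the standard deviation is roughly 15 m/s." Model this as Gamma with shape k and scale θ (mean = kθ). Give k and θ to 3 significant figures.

k ≈ 0.834, θ ≈ 16.4

For Gamma(k, scale θ): mean = kθ, variance = kθ², so CV = 1/√k.
CV = SD/mean = 15/13.7 = 1.095, hence k = 1/CV² = 0.834.
Then θ = mean/k = 13.7/0.834 = 16.4.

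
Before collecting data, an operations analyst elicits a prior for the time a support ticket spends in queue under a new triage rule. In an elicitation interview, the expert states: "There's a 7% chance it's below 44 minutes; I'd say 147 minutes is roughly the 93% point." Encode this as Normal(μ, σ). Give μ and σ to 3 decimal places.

For Normal(μ,σ), the p-quantile is μ + z_p·σ. Here z_{0.07} = -1.476, z_{0.93} = 1.476.
So 44 = μ − 1.476σ and 147 = μ + 1.476σ.
Subtracting: σ = (147 − 44)/(1.476 − (-1.476)) = 34.897.
Then μ = 44 − (-1.476)·34.897 = 95.500.

μ = 95.500, σ = 34.897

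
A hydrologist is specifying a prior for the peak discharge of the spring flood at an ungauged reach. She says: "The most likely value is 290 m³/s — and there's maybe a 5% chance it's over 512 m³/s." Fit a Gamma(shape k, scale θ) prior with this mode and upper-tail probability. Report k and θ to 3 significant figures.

k ≈ 9.63, θ ≈ 33.6

Gamma(k,θ) with k>1 has mode (k−1)θ, so θ = 290/(k−1).
Need P(X < 512) = 0.95 with θ tied to k this way. Start at k = 2, θ = 290: P(X<512) ≈ 0.527.
Too low — raise k to concentrate. Iterating converges to k ≈ 9.63.
Then θ = 290/(9.63−1) ≈ 33.6.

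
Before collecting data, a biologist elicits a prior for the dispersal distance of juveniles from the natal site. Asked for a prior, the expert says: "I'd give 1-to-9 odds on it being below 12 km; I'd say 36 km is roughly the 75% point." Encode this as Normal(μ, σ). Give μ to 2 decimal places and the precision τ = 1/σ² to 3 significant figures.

For Normal(μ,σ), the p-quantile is μ + z_p·σ. Here z_{0.1} = -1.282, z_{0.75} = 0.6745.
So 12 = μ − 1.282σ and 36 = μ + 0.6745σ.
Subtracting: σ = (36 − 12)/(0.6745 − (-1.282)) = 12.27.
Then μ = 12 − (-1.282)·12.27 = 27.72.
Precision τ = 1/σ² = 1/12.27² = 0.00664.

μ = 27.72, τ = 0.00664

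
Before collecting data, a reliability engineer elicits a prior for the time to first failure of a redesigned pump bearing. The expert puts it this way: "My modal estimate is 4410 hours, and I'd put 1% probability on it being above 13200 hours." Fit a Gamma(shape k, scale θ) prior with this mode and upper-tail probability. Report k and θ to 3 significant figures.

Gamma(k,θ) with k>1 has mode (k−1)θ, so θ = 4410/(k−1).
Need P(X < 13200) = 0.99 with θ tied to k this way. Start at k = 2, θ = 4410: P(X<13200) ≈ 0.800.
Too low — raise k to concentrate. Iterating converges to k ≈ 4.75.
Then θ = 4410/(4.75−1) ≈ 1180.

k ≈ 4.75, θ ≈ 1180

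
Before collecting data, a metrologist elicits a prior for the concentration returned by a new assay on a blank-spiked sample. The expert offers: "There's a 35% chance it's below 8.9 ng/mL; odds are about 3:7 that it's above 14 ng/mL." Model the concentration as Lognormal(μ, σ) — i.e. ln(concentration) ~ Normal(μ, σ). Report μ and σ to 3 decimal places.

If T ~ Lognormal(μ,σ) then ln T ~ Normal(μ,σ), so the p-quantile of ln T is μ + z_p·σ.
ln(8.9) = 2.186 and ln(14) = 2.639; z_{0.35} = -0.3853, z_{0.7} = 0.5244.
σ = (2.639 − 2.186)/(0.5244 − (-0.3853)) = 0.498.
μ = 2.186 − (-0.3853)·0.498 = 2.378.

μ ≈ 2.378, σ ≈ 0.498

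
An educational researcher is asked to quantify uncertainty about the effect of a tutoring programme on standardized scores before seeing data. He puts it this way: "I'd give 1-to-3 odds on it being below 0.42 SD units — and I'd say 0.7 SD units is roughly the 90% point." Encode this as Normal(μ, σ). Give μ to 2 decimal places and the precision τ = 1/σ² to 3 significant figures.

For Normal(μ,σ), the p-quantile is μ + z_p·σ. Here z_{0.25} = -0.6745, z_{0.9} = 1.282.
So 0.42 = μ − 0.6745σ and 0.7 = μ + 1.282σ.
Subtracting: σ = (0.7 − 0.42)/(1.282 − (-0.6745)) = 0.14.
Then μ = 0.42 − (-0.6745)·0.14 = 0.52.
Precision τ = 1/σ² = 1/0.1431² = 48.8.

μ = 0.52, τ = 48.8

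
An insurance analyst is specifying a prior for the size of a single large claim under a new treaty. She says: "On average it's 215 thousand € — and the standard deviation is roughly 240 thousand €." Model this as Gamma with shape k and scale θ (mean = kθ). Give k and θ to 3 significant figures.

k ≈ 0.803, θ ≈ 268

For Gamma(k, scale θ): mean = kθ, variance = kθ², so CV = 1/√k.
CV = SD/mean = 240/215 = 1.116, hence k = 1/CV² = 0.803.
Then θ = mean/k = 215/0.803 = 268.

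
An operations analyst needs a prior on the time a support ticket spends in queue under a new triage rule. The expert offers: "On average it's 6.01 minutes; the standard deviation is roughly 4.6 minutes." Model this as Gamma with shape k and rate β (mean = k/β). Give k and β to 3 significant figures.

For Gamma(k, rate β): mean = k/β, variance = k/β², so CV = 1/√k.
CV = SD/mean = 4.6/6.01 = 0.7654, hence k = 1/CV² = 1.71.
Then β = k/mean = 1.71/6.01 = 0.284.

k ≈ 1.71, β ≈ 0.284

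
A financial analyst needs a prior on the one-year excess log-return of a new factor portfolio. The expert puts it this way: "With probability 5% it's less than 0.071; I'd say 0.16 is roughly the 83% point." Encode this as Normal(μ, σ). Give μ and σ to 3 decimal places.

The p-quantile of Normal(μ,σ) is μ + z_p·σ, with z_{0.05} = -1.645 and z_{0.83} = 0.9542.
Eliminate σ: μ = (z₂·x₁ − z₁·x₂)/(z₂ − z₁) = (0.9542·0.071 − (-1.645)·0.16)/2.599 = 0.127.
Then σ = (x₂ − x₁)/(z₂ − z₁) = (0.16 − 0.071)/2.599 = 0.034.

μ = 0.127, σ = 0.034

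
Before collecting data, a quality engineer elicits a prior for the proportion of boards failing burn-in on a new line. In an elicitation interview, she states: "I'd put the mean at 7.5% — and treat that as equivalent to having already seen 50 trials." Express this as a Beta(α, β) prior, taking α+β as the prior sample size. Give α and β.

α = 3.75, β = 46.25

Under the effective-sample-size interpretation, Beta(α, β) has prior mean α/(α+β) and prior sample size α+β.
So α+β = 50 and α/(α+β) = 0.075, giving α = 0.075·50 = 3.75 and β = 50 − 3.75 = 46.25.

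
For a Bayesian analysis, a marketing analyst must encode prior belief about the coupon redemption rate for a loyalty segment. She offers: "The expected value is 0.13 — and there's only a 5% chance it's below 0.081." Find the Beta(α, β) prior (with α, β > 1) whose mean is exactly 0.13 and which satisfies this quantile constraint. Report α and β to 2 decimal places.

α ≈ 13.93, β ≈ 93.24

With mean 0.13 fixed, write α = 0.13s, β = 0.87s where s = α+β.
Need P(θ < 0.081) = 0.05 under Beta(0.13s, 0.87s). Normal approximation: (q−m)/√(m(1−m)/s) ≈ z_{0.05} = -1.64, so s ≈ 0.13·0.87·(-1.64)²/(0.081−0.13)² = 127.4.
At s = 127.4: P(θ<0.081) ≈ 0.035. Adjusting to match 0.05 gives s ≈ 107.18.
So α = 0.13·107.18 ≈ 13.93, β = 0.87·107.18 ≈ 93.24.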